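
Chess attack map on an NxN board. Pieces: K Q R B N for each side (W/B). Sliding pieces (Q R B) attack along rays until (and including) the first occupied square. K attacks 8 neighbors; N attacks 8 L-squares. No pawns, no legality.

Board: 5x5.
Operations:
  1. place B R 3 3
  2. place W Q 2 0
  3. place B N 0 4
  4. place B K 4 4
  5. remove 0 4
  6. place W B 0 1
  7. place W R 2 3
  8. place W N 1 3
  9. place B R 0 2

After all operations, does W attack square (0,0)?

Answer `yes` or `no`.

Op 1: place BR@(3,3)
Op 2: place WQ@(2,0)
Op 3: place BN@(0,4)
Op 4: place BK@(4,4)
Op 5: remove (0,4)
Op 6: place WB@(0,1)
Op 7: place WR@(2,3)
Op 8: place WN@(1,3)
Op 9: place BR@(0,2)
Per-piece attacks for W:
  WB@(0,1): attacks (1,2) (2,3) (1,0) [ray(1,1) blocked at (2,3)]
  WN@(1,3): attacks (3,4) (2,1) (3,2) (0,1)
  WQ@(2,0): attacks (2,1) (2,2) (2,3) (3,0) (4,0) (1,0) (0,0) (3,1) (4,2) (1,1) (0,2) [ray(0,1) blocked at (2,3); ray(-1,1) blocked at (0,2)]
  WR@(2,3): attacks (2,4) (2,2) (2,1) (2,0) (3,3) (1,3) [ray(0,-1) blocked at (2,0); ray(1,0) blocked at (3,3); ray(-1,0) blocked at (1,3)]
W attacks (0,0): yes

Answer: yes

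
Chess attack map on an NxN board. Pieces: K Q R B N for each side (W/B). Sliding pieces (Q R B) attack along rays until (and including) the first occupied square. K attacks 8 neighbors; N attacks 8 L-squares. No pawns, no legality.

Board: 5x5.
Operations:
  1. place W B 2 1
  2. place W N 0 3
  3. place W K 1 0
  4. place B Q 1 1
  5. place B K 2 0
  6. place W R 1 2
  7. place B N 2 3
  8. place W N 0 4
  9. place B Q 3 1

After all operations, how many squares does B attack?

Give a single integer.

Answer: 20

Derivation:
Op 1: place WB@(2,1)
Op 2: place WN@(0,3)
Op 3: place WK@(1,0)
Op 4: place BQ@(1,1)
Op 5: place BK@(2,0)
Op 6: place WR@(1,2)
Op 7: place BN@(2,3)
Op 8: place WN@(0,4)
Op 9: place BQ@(3,1)
Per-piece attacks for B:
  BQ@(1,1): attacks (1,2) (1,0) (2,1) (0,1) (2,2) (3,3) (4,4) (2,0) (0,2) (0,0) [ray(0,1) blocked at (1,2); ray(0,-1) blocked at (1,0); ray(1,0) blocked at (2,1); ray(1,-1) blocked at (2,0)]
  BK@(2,0): attacks (2,1) (3,0) (1,0) (3,1) (1,1)
  BN@(2,3): attacks (4,4) (0,4) (3,1) (4,2) (1,1) (0,2)
  BQ@(3,1): attacks (3,2) (3,3) (3,4) (3,0) (4,1) (2,1) (4,2) (4,0) (2,2) (1,3) (0,4) (2,0) [ray(-1,0) blocked at (2,1); ray(-1,1) blocked at (0,4); ray(-1,-1) blocked at (2,0)]
Union (20 distinct): (0,0) (0,1) (0,2) (0,4) (1,0) (1,1) (1,2) (1,3) (2,0) (2,1) (2,2) (3,0) (3,1) (3,2) (3,3) (3,4) (4,0) (4,1) (4,2) (4,4)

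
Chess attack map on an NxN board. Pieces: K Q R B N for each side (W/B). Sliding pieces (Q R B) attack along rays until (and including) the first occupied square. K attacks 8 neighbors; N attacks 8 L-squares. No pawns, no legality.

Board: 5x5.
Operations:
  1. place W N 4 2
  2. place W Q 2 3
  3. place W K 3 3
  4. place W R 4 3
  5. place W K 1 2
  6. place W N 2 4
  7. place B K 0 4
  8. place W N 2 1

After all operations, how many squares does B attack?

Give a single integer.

Answer: 3

Derivation:
Op 1: place WN@(4,2)
Op 2: place WQ@(2,3)
Op 3: place WK@(3,3)
Op 4: place WR@(4,3)
Op 5: place WK@(1,2)
Op 6: place WN@(2,4)
Op 7: place BK@(0,4)
Op 8: place WN@(2,1)
Per-piece attacks for B:
  BK@(0,4): attacks (0,3) (1,4) (1,3)
Union (3 distinct): (0,3) (1,3) (1,4)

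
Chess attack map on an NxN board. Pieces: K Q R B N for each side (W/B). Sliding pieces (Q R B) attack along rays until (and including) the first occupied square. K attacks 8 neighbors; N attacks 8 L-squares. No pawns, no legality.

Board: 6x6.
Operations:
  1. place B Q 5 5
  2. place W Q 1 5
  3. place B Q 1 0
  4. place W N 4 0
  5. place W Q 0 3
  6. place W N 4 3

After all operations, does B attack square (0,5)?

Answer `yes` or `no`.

Op 1: place BQ@(5,5)
Op 2: place WQ@(1,5)
Op 3: place BQ@(1,0)
Op 4: place WN@(4,0)
Op 5: place WQ@(0,3)
Op 6: place WN@(4,3)
Per-piece attacks for B:
  BQ@(1,0): attacks (1,1) (1,2) (1,3) (1,4) (1,5) (2,0) (3,0) (4,0) (0,0) (2,1) (3,2) (4,3) (0,1) [ray(0,1) blocked at (1,5); ray(1,0) blocked at (4,0); ray(1,1) blocked at (4,3)]
  BQ@(5,5): attacks (5,4) (5,3) (5,2) (5,1) (5,0) (4,5) (3,5) (2,5) (1,5) (4,4) (3,3) (2,2) (1,1) (0,0) [ray(-1,0) blocked at (1,5)]
B attacks (0,5): no

Answer: no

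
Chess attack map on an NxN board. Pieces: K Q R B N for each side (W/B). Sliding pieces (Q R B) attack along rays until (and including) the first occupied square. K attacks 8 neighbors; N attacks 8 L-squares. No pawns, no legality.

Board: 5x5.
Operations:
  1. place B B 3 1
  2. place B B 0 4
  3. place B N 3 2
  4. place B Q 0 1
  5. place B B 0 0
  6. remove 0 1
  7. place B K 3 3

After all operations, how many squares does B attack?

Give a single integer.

Op 1: place BB@(3,1)
Op 2: place BB@(0,4)
Op 3: place BN@(3,2)
Op 4: place BQ@(0,1)
Op 5: place BB@(0,0)
Op 6: remove (0,1)
Op 7: place BK@(3,3)
Per-piece attacks for B:
  BB@(0,0): attacks (1,1) (2,2) (3,3) [ray(1,1) blocked at (3,3)]
  BB@(0,4): attacks (1,3) (2,2) (3,1) [ray(1,-1) blocked at (3,1)]
  BB@(3,1): attacks (4,2) (4,0) (2,2) (1,3) (0,4) (2,0) [ray(-1,1) blocked at (0,4)]
  BN@(3,2): attacks (4,4) (2,4) (1,3) (4,0) (2,0) (1,1)
  BK@(3,3): attacks (3,4) (3,2) (4,3) (2,3) (4,4) (4,2) (2,4) (2,2)
Union (15 distinct): (0,4) (1,1) (1,3) (2,0) (2,2) (2,3) (2,4) (3,1) (3,2) (3,3) (3,4) (4,0) (4,2) (4,3) (4,4)

Answer: 15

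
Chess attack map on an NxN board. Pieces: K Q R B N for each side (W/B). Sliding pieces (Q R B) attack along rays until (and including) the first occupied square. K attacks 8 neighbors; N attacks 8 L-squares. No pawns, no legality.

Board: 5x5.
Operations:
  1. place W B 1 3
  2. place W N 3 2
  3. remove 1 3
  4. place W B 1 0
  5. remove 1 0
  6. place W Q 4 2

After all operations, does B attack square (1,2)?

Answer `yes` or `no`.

Answer: no

Derivation:
Op 1: place WB@(1,3)
Op 2: place WN@(3,2)
Op 3: remove (1,3)
Op 4: place WB@(1,0)
Op 5: remove (1,0)
Op 6: place WQ@(4,2)
Per-piece attacks for B:
B attacks (1,2): no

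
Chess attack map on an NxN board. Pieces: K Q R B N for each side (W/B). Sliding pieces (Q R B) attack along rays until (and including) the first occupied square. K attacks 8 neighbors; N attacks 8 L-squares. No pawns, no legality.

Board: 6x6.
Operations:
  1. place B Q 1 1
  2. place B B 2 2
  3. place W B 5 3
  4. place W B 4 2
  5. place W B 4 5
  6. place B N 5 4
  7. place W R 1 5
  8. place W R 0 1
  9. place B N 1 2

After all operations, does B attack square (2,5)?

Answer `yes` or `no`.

Answer: no

Derivation:
Op 1: place BQ@(1,1)
Op 2: place BB@(2,2)
Op 3: place WB@(5,3)
Op 4: place WB@(4,2)
Op 5: place WB@(4,5)
Op 6: place BN@(5,4)
Op 7: place WR@(1,5)
Op 8: place WR@(0,1)
Op 9: place BN@(1,2)
Per-piece attacks for B:
  BQ@(1,1): attacks (1,2) (1,0) (2,1) (3,1) (4,1) (5,1) (0,1) (2,2) (2,0) (0,2) (0,0) [ray(0,1) blocked at (1,2); ray(-1,0) blocked at (0,1); ray(1,1) blocked at (2,2)]
  BN@(1,2): attacks (2,4) (3,3) (0,4) (2,0) (3,1) (0,0)
  BB@(2,2): attacks (3,3) (4,4) (5,5) (3,1) (4,0) (1,3) (0,4) (1,1) [ray(-1,-1) blocked at (1,1)]
  BN@(5,4): attacks (3,5) (4,2) (3,3)
B attacks (2,5): no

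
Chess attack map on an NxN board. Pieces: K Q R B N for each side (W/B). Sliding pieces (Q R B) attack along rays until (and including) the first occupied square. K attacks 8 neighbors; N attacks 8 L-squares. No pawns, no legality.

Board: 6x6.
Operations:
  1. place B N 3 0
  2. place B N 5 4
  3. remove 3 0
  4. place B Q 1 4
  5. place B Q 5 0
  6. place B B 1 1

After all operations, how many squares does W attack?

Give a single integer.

Op 1: place BN@(3,0)
Op 2: place BN@(5,4)
Op 3: remove (3,0)
Op 4: place BQ@(1,4)
Op 5: place BQ@(5,0)
Op 6: place BB@(1,1)
Per-piece attacks for W:
Union (0 distinct): (none)

Answer: 0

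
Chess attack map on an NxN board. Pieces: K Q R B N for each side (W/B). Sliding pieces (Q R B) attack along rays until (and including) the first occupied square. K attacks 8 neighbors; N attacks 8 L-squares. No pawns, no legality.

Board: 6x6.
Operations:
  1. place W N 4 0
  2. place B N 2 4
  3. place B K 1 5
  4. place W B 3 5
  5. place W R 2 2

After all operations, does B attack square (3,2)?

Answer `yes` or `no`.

Answer: yes

Derivation:
Op 1: place WN@(4,0)
Op 2: place BN@(2,4)
Op 3: place BK@(1,5)
Op 4: place WB@(3,5)
Op 5: place WR@(2,2)
Per-piece attacks for B:
  BK@(1,5): attacks (1,4) (2,5) (0,5) (2,4) (0,4)
  BN@(2,4): attacks (4,5) (0,5) (3,2) (4,3) (1,2) (0,3)
B attacks (3,2): yes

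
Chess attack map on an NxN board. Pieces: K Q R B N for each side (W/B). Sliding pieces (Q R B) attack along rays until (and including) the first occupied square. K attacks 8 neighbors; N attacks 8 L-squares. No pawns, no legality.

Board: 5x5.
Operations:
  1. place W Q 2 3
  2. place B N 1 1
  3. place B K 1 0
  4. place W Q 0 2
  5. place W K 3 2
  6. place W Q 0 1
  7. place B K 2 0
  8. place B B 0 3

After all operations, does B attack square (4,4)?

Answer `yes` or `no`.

Op 1: place WQ@(2,3)
Op 2: place BN@(1,1)
Op 3: place BK@(1,0)
Op 4: place WQ@(0,2)
Op 5: place WK@(3,2)
Op 6: place WQ@(0,1)
Op 7: place BK@(2,0)
Op 8: place BB@(0,3)
Per-piece attacks for B:
  BB@(0,3): attacks (1,4) (1,2) (2,1) (3,0)
  BK@(1,0): attacks (1,1) (2,0) (0,0) (2,1) (0,1)
  BN@(1,1): attacks (2,3) (3,2) (0,3) (3,0)
  BK@(2,0): attacks (2,1) (3,0) (1,0) (3,1) (1,1)
B attacks (4,4): no

Answer: no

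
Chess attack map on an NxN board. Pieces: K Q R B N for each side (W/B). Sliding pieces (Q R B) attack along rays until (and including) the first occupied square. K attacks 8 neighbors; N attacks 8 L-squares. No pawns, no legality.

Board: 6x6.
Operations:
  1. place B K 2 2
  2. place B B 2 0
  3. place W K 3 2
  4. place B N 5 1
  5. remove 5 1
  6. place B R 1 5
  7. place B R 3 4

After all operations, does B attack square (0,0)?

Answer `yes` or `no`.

Answer: no

Derivation:
Op 1: place BK@(2,2)
Op 2: place BB@(2,0)
Op 3: place WK@(3,2)
Op 4: place BN@(5,1)
Op 5: remove (5,1)
Op 6: place BR@(1,5)
Op 7: place BR@(3,4)
Per-piece attacks for B:
  BR@(1,5): attacks (1,4) (1,3) (1,2) (1,1) (1,0) (2,5) (3,5) (4,5) (5,5) (0,5)
  BB@(2,0): attacks (3,1) (4,2) (5,3) (1,1) (0,2)
  BK@(2,2): attacks (2,3) (2,1) (3,2) (1,2) (3,3) (3,1) (1,3) (1,1)
  BR@(3,4): attacks (3,5) (3,3) (3,2) (4,4) (5,4) (2,4) (1,4) (0,4) [ray(0,-1) blocked at (3,2)]
B attacks (0,0): no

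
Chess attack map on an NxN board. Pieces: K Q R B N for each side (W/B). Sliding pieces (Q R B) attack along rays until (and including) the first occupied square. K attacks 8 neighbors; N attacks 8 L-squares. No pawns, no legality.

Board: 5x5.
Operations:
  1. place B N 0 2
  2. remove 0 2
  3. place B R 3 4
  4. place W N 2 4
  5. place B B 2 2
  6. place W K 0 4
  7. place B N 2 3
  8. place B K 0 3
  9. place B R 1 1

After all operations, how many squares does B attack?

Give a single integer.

Op 1: place BN@(0,2)
Op 2: remove (0,2)
Op 3: place BR@(3,4)
Op 4: place WN@(2,4)
Op 5: place BB@(2,2)
Op 6: place WK@(0,4)
Op 7: place BN@(2,3)
Op 8: place BK@(0,3)
Op 9: place BR@(1,1)
Per-piece attacks for B:
  BK@(0,3): attacks (0,4) (0,2) (1,3) (1,4) (1,2)
  BR@(1,1): attacks (1,2) (1,3) (1,4) (1,0) (2,1) (3,1) (4,1) (0,1)
  BB@(2,2): attacks (3,3) (4,4) (3,1) (4,0) (1,3) (0,4) (1,1) [ray(-1,1) blocked at (0,4); ray(-1,-1) blocked at (1,1)]
  BN@(2,3): attacks (4,4) (0,4) (3,1) (4,2) (1,1) (0,2)
  BR@(3,4): attacks (3,3) (3,2) (3,1) (3,0) (4,4) (2,4) [ray(-1,0) blocked at (2,4)]
Union (18 distinct): (0,1) (0,2) (0,4) (1,0) (1,1) (1,2) (1,3) (1,4) (2,1) (2,4) (3,0) (3,1) (3,2) (3,3) (4,0) (4,1) (4,2) (4,4)

Answer: 18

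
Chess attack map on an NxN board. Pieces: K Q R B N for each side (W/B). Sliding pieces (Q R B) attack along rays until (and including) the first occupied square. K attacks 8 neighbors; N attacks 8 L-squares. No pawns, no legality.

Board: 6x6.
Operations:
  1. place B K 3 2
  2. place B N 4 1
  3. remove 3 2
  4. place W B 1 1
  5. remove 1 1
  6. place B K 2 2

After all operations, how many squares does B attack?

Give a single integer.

Op 1: place BK@(3,2)
Op 2: place BN@(4,1)
Op 3: remove (3,2)
Op 4: place WB@(1,1)
Op 5: remove (1,1)
Op 6: place BK@(2,2)
Per-piece attacks for B:
  BK@(2,2): attacks (2,3) (2,1) (3,2) (1,2) (3,3) (3,1) (1,3) (1,1)
  BN@(4,1): attacks (5,3) (3,3) (2,2) (2,0)
Union (11 distinct): (1,1) (1,2) (1,3) (2,0) (2,1) (2,2) (2,3) (3,1) (3,2) (3,3) (5,3)

Answer: 11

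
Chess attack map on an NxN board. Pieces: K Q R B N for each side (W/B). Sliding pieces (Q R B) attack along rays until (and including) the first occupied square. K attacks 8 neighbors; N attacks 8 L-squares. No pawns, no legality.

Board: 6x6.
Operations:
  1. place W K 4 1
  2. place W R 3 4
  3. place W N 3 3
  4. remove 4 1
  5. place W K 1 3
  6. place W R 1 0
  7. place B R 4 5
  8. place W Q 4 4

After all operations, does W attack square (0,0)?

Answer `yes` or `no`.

Op 1: place WK@(4,1)
Op 2: place WR@(3,4)
Op 3: place WN@(3,3)
Op 4: remove (4,1)
Op 5: place WK@(1,3)
Op 6: place WR@(1,0)
Op 7: place BR@(4,5)
Op 8: place WQ@(4,4)
Per-piece attacks for W:
  WR@(1,0): attacks (1,1) (1,2) (1,3) (2,0) (3,0) (4,0) (5,0) (0,0) [ray(0,1) blocked at (1,3)]
  WK@(1,3): attacks (1,4) (1,2) (2,3) (0,3) (2,4) (2,2) (0,4) (0,2)
  WN@(3,3): attacks (4,5) (5,4) (2,5) (1,4) (4,1) (5,2) (2,1) (1,2)
  WR@(3,4): attacks (3,5) (3,3) (4,4) (2,4) (1,4) (0,4) [ray(0,-1) blocked at (3,3); ray(1,0) blocked at (4,4)]
  WQ@(4,4): attacks (4,5) (4,3) (4,2) (4,1) (4,0) (5,4) (3,4) (5,5) (5,3) (3,5) (3,3) [ray(0,1) blocked at (4,5); ray(-1,0) blocked at (3,4); ray(-1,-1) blocked at (3,3)]
W attacks (0,0): yes

Answer: yes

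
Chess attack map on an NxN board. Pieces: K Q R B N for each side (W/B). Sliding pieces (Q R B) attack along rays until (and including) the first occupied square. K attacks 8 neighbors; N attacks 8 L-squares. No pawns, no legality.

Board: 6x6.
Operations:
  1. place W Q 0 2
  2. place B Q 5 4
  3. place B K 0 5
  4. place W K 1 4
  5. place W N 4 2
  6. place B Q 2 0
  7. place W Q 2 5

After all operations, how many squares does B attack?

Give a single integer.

Answer: 26

Derivation:
Op 1: place WQ@(0,2)
Op 2: place BQ@(5,4)
Op 3: place BK@(0,5)
Op 4: place WK@(1,4)
Op 5: place WN@(4,2)
Op 6: place BQ@(2,0)
Op 7: place WQ@(2,5)
Per-piece attacks for B:
  BK@(0,5): attacks (0,4) (1,5) (1,4)
  BQ@(2,0): attacks (2,1) (2,2) (2,3) (2,4) (2,5) (3,0) (4,0) (5,0) (1,0) (0,0) (3,1) (4,2) (1,1) (0,2) [ray(0,1) blocked at (2,5); ray(1,1) blocked at (4,2); ray(-1,1) blocked at (0,2)]
  BQ@(5,4): attacks (5,5) (5,3) (5,2) (5,1) (5,0) (4,4) (3,4) (2,4) (1,4) (4,5) (4,3) (3,2) (2,1) (1,0) [ray(-1,0) blocked at (1,4)]
Union (26 distinct): (0,0) (0,2) (0,4) (1,0) (1,1) (1,4) (1,5) (2,1) (2,2) (2,3) (2,4) (2,5) (3,0) (3,1) (3,2) (3,4) (4,0) (4,2) (4,3) (4,4) (4,5) (5,0) (5,1) (5,2) (5,3) (5,5)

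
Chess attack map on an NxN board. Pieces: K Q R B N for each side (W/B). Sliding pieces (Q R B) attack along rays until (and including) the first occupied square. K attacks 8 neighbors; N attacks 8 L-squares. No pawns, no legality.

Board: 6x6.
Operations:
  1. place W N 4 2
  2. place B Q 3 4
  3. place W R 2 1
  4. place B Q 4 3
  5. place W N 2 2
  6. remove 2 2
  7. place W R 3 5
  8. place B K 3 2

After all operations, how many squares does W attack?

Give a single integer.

Answer: 19

Derivation:
Op 1: place WN@(4,2)
Op 2: place BQ@(3,4)
Op 3: place WR@(2,1)
Op 4: place BQ@(4,3)
Op 5: place WN@(2,2)
Op 6: remove (2,2)
Op 7: place WR@(3,5)
Op 8: place BK@(3,2)
Per-piece attacks for W:
  WR@(2,1): attacks (2,2) (2,3) (2,4) (2,5) (2,0) (3,1) (4,1) (5,1) (1,1) (0,1)
  WR@(3,5): attacks (3,4) (4,5) (5,5) (2,5) (1,5) (0,5) [ray(0,-1) blocked at (3,4)]
  WN@(4,2): attacks (5,4) (3,4) (2,3) (5,0) (3,0) (2,1)
Union (19 distinct): (0,1) (0,5) (1,1) (1,5) (2,0) (2,1) (2,2) (2,3) (2,4) (2,5) (3,0) (3,1) (3,4) (4,1) (4,5) (5,0) (5,1) (5,4) (5,5)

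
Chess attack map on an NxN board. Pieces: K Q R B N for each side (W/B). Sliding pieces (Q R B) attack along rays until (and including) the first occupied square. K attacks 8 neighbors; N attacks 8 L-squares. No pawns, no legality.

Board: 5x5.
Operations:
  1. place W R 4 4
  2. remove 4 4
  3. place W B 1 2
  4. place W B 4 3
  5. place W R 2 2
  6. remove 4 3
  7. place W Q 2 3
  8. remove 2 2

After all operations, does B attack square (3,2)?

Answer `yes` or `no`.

Op 1: place WR@(4,4)
Op 2: remove (4,4)
Op 3: place WB@(1,2)
Op 4: place WB@(4,3)
Op 5: place WR@(2,2)
Op 6: remove (4,3)
Op 7: place WQ@(2,3)
Op 8: remove (2,2)
Per-piece attacks for B:
B attacks (3,2): no

Answer: no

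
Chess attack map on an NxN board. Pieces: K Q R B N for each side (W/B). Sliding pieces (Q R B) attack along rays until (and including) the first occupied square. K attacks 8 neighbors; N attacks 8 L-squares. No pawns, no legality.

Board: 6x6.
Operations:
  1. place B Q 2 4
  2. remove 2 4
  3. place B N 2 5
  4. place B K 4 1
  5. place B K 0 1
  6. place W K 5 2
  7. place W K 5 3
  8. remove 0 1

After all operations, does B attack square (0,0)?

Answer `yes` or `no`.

Op 1: place BQ@(2,4)
Op 2: remove (2,4)
Op 3: place BN@(2,5)
Op 4: place BK@(4,1)
Op 5: place BK@(0,1)
Op 6: place WK@(5,2)
Op 7: place WK@(5,3)
Op 8: remove (0,1)
Per-piece attacks for B:
  BN@(2,5): attacks (3,3) (4,4) (1,3) (0,4)
  BK@(4,1): attacks (4,2) (4,0) (5,1) (3,1) (5,2) (5,0) (3,2) (3,0)
B attacks (0,0): no

Answer: no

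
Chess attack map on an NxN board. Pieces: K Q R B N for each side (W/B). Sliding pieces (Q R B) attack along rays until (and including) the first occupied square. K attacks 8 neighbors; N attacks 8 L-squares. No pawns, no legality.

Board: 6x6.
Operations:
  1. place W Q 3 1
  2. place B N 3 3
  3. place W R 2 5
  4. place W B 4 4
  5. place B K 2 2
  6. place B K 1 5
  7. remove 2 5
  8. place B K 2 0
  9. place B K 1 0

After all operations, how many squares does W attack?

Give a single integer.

Answer: 15

Derivation:
Op 1: place WQ@(3,1)
Op 2: place BN@(3,3)
Op 3: place WR@(2,5)
Op 4: place WB@(4,4)
Op 5: place BK@(2,2)
Op 6: place BK@(1,5)
Op 7: remove (2,5)
Op 8: place BK@(2,0)
Op 9: place BK@(1,0)
Per-piece attacks for W:
  WQ@(3,1): attacks (3,2) (3,3) (3,0) (4,1) (5,1) (2,1) (1,1) (0,1) (4,2) (5,3) (4,0) (2,2) (2,0) [ray(0,1) blocked at (3,3); ray(-1,1) blocked at (2,2); ray(-1,-1) blocked at (2,0)]
  WB@(4,4): attacks (5,5) (5,3) (3,5) (3,3) [ray(-1,-1) blocked at (3,3)]
Union (15 distinct): (0,1) (1,1) (2,0) (2,1) (2,2) (3,0) (3,2) (3,3) (3,5) (4,0) (4,1) (4,2) (5,1) (5,3) (5,5)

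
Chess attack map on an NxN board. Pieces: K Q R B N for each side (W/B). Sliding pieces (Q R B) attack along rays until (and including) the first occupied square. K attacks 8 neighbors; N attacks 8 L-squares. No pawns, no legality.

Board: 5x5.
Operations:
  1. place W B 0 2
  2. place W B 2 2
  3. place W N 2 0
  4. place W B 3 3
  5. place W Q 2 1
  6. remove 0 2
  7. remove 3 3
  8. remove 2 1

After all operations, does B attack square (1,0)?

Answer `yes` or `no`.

Op 1: place WB@(0,2)
Op 2: place WB@(2,2)
Op 3: place WN@(2,0)
Op 4: place WB@(3,3)
Op 5: place WQ@(2,1)
Op 6: remove (0,2)
Op 7: remove (3,3)
Op 8: remove (2,1)
Per-piece attacks for B:
B attacks (1,0): no

Answer: no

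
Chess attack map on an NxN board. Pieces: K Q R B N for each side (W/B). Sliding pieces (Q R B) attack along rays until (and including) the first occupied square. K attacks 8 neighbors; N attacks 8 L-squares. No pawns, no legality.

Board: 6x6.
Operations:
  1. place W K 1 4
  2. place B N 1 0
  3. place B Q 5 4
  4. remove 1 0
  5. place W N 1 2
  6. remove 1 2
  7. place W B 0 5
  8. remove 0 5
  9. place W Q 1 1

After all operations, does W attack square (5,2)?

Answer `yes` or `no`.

Op 1: place WK@(1,4)
Op 2: place BN@(1,0)
Op 3: place BQ@(5,4)
Op 4: remove (1,0)
Op 5: place WN@(1,2)
Op 6: remove (1,2)
Op 7: place WB@(0,5)
Op 8: remove (0,5)
Op 9: place WQ@(1,1)
Per-piece attacks for W:
  WQ@(1,1): attacks (1,2) (1,3) (1,4) (1,0) (2,1) (3,1) (4,1) (5,1) (0,1) (2,2) (3,3) (4,4) (5,5) (2,0) (0,2) (0,0) [ray(0,1) blocked at (1,4)]
  WK@(1,4): attacks (1,5) (1,3) (2,4) (0,4) (2,5) (2,3) (0,5) (0,3)
W attacks (5,2): no

Answer: no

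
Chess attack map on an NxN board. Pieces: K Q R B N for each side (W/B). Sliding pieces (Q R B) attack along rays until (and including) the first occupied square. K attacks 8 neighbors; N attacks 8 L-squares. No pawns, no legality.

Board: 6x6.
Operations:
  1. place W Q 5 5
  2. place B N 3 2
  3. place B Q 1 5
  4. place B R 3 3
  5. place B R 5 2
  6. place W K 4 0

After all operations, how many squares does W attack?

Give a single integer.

Answer: 14

Derivation:
Op 1: place WQ@(5,5)
Op 2: place BN@(3,2)
Op 3: place BQ@(1,5)
Op 4: place BR@(3,3)
Op 5: place BR@(5,2)
Op 6: place WK@(4,0)
Per-piece attacks for W:
  WK@(4,0): attacks (4,1) (5,0) (3,0) (5,1) (3,1)
  WQ@(5,5): attacks (5,4) (5,3) (5,2) (4,5) (3,5) (2,5) (1,5) (4,4) (3,3) [ray(0,-1) blocked at (5,2); ray(-1,0) blocked at (1,5); ray(-1,-1) blocked at (3,3)]
Union (14 distinct): (1,5) (2,5) (3,0) (3,1) (3,3) (3,5) (4,1) (4,4) (4,5) (5,0) (5,1) (5,2) (5,3) (5,4)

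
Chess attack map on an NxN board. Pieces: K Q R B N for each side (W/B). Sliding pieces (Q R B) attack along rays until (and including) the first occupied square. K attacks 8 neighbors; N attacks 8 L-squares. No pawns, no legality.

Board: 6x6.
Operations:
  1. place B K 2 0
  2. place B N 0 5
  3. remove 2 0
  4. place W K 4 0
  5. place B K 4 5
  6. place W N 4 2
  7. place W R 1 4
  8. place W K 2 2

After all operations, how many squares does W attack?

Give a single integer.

Answer: 19

Derivation:
Op 1: place BK@(2,0)
Op 2: place BN@(0,5)
Op 3: remove (2,0)
Op 4: place WK@(4,0)
Op 5: place BK@(4,5)
Op 6: place WN@(4,2)
Op 7: place WR@(1,4)
Op 8: place WK@(2,2)
Per-piece attacks for W:
  WR@(1,4): attacks (1,5) (1,3) (1,2) (1,1) (1,0) (2,4) (3,4) (4,4) (5,4) (0,4)
  WK@(2,2): attacks (2,3) (2,1) (3,2) (1,2) (3,3) (3,1) (1,3) (1,1)
  WK@(4,0): attacks (4,1) (5,0) (3,0) (5,1) (3,1)
  WN@(4,2): attacks (5,4) (3,4) (2,3) (5,0) (3,0) (2,1)
Union (19 distinct): (0,4) (1,0) (1,1) (1,2) (1,3) (1,5) (2,1) (2,3) (2,4) (3,0) (3,1) (3,2) (3,3) (3,4) (4,1) (4,4) (5,0) (5,1) (5,4)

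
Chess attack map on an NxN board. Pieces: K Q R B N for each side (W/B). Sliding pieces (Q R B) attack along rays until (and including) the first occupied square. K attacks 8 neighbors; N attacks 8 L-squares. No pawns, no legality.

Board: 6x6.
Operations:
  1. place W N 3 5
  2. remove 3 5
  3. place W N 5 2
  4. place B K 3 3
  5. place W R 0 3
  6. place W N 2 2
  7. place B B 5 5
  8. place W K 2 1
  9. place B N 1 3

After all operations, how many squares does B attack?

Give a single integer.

Op 1: place WN@(3,5)
Op 2: remove (3,5)
Op 3: place WN@(5,2)
Op 4: place BK@(3,3)
Op 5: place WR@(0,3)
Op 6: place WN@(2,2)
Op 7: place BB@(5,5)
Op 8: place WK@(2,1)
Op 9: place BN@(1,3)
Per-piece attacks for B:
  BN@(1,3): attacks (2,5) (3,4) (0,5) (2,1) (3,2) (0,1)
  BK@(3,3): attacks (3,4) (3,2) (4,3) (2,3) (4,4) (4,2) (2,4) (2,2)
  BB@(5,5): attacks (4,4) (3,3) [ray(-1,-1) blocked at (3,3)]
Union (13 distinct): (0,1) (0,5) (2,1) (2,2) (2,3) (2,4) (2,5) (3,2) (3,3) (3,4) (4,2) (4,3) (4,4)

Answer: 13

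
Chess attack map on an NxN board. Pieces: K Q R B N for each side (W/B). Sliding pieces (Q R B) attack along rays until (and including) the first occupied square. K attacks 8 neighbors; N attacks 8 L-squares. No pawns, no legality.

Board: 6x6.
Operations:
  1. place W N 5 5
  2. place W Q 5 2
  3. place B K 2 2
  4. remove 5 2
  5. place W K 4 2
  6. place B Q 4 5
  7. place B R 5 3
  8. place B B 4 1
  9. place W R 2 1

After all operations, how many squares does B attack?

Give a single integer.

Answer: 25

Derivation:
Op 1: place WN@(5,5)
Op 2: place WQ@(5,2)
Op 3: place BK@(2,2)
Op 4: remove (5,2)
Op 5: place WK@(4,2)
Op 6: place BQ@(4,5)
Op 7: place BR@(5,3)
Op 8: place BB@(4,1)
Op 9: place WR@(2,1)
Per-piece attacks for B:
  BK@(2,2): attacks (2,3) (2,1) (3,2) (1,2) (3,3) (3,1) (1,3) (1,1)
  BB@(4,1): attacks (5,2) (5,0) (3,2) (2,3) (1,4) (0,5) (3,0)
  BQ@(4,5): attacks (4,4) (4,3) (4,2) (5,5) (3,5) (2,5) (1,5) (0,5) (5,4) (3,4) (2,3) (1,2) (0,1) [ray(0,-1) blocked at (4,2); ray(1,0) blocked at (5,5)]
  BR@(5,3): attacks (5,4) (5,5) (5,2) (5,1) (5,0) (4,3) (3,3) (2,3) (1,3) (0,3) [ray(0,1) blocked at (5,5)]
Union (25 distinct): (0,1) (0,3) (0,5) (1,1) (1,2) (1,3) (1,4) (1,5) (2,1) (2,3) (2,5) (3,0) (3,1) (3,2) (3,3) (3,4) (3,5) (4,2) (4,3) (4,4) (5,0) (5,1) (5,2) (5,4) (5,5)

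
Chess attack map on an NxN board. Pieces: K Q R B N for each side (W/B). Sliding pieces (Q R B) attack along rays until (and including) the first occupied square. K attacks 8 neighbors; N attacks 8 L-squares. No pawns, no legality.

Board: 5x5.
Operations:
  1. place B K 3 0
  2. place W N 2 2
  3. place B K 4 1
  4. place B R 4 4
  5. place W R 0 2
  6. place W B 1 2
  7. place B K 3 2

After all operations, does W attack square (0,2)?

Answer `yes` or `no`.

Op 1: place BK@(3,0)
Op 2: place WN@(2,2)
Op 3: place BK@(4,1)
Op 4: place BR@(4,4)
Op 5: place WR@(0,2)
Op 6: place WB@(1,2)
Op 7: place BK@(3,2)
Per-piece attacks for W:
  WR@(0,2): attacks (0,3) (0,4) (0,1) (0,0) (1,2) [ray(1,0) blocked at (1,2)]
  WB@(1,2): attacks (2,3) (3,4) (2,1) (3,0) (0,3) (0,1) [ray(1,-1) blocked at (3,0)]
  WN@(2,2): attacks (3,4) (4,3) (1,4) (0,3) (3,0) (4,1) (1,0) (0,1)
W attacks (0,2): no

Answer: no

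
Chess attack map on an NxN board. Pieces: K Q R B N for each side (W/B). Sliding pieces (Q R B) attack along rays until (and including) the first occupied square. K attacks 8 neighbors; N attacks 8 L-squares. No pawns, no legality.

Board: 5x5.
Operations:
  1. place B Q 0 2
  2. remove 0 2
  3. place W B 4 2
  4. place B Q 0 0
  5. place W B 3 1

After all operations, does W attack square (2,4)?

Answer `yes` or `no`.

Answer: yes

Derivation:
Op 1: place BQ@(0,2)
Op 2: remove (0,2)
Op 3: place WB@(4,2)
Op 4: place BQ@(0,0)
Op 5: place WB@(3,1)
Per-piece attacks for W:
  WB@(3,1): attacks (4,2) (4,0) (2,2) (1,3) (0,4) (2,0) [ray(1,1) blocked at (4,2)]
  WB@(4,2): attacks (3,3) (2,4) (3,1) [ray(-1,-1) blocked at (3,1)]
W attacks (2,4): yes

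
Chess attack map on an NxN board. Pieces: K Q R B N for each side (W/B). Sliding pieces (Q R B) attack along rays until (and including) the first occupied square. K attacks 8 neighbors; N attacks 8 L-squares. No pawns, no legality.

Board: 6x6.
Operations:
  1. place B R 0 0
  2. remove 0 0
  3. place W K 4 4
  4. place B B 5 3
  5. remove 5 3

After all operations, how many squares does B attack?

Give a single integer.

Op 1: place BR@(0,0)
Op 2: remove (0,0)
Op 3: place WK@(4,4)
Op 4: place BB@(5,3)
Op 5: remove (5,3)
Per-piece attacks for B:
Union (0 distinct): (none)

Answer: 0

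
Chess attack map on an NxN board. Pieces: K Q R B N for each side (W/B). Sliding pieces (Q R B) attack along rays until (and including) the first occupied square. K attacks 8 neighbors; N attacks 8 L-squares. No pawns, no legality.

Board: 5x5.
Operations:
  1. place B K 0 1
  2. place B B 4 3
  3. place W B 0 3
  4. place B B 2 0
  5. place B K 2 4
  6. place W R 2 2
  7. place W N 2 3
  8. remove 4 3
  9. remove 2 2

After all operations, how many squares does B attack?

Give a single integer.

Answer: 12

Derivation:
Op 1: place BK@(0,1)
Op 2: place BB@(4,3)
Op 3: place WB@(0,3)
Op 4: place BB@(2,0)
Op 5: place BK@(2,4)
Op 6: place WR@(2,2)
Op 7: place WN@(2,3)
Op 8: remove (4,3)
Op 9: remove (2,2)
Per-piece attacks for B:
  BK@(0,1): attacks (0,2) (0,0) (1,1) (1,2) (1,0)
  BB@(2,0): attacks (3,1) (4,2) (1,1) (0,2)
  BK@(2,4): attacks (2,3) (3,4) (1,4) (3,3) (1,3)
Union (12 distinct): (0,0) (0,2) (1,0) (1,1) (1,2) (1,3) (1,4) (2,3) (3,1) (3,3) (3,4) (4,2)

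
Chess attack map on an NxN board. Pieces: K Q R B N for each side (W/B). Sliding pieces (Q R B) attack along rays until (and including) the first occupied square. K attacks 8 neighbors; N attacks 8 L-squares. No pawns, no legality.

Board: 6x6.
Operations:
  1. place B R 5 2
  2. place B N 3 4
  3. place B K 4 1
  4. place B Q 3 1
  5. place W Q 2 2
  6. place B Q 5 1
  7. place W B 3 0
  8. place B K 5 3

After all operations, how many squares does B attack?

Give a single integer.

Op 1: place BR@(5,2)
Op 2: place BN@(3,4)
Op 3: place BK@(4,1)
Op 4: place BQ@(3,1)
Op 5: place WQ@(2,2)
Op 6: place BQ@(5,1)
Op 7: place WB@(3,0)
Op 8: place BK@(5,3)
Per-piece attacks for B:
  BQ@(3,1): attacks (3,2) (3,3) (3,4) (3,0) (4,1) (2,1) (1,1) (0,1) (4,2) (5,3) (4,0) (2,2) (2,0) [ray(0,1) blocked at (3,4); ray(0,-1) blocked at (3,0); ray(1,0) blocked at (4,1); ray(1,1) blocked at (5,3); ray(-1,1) blocked at (2,2)]
  BN@(3,4): attacks (5,5) (1,5) (4,2) (5,3) (2,2) (1,3)
  BK@(4,1): attacks (4,2) (4,0) (5,1) (3,1) (5,2) (5,0) (3,2) (3,0)
  BQ@(5,1): attacks (5,2) (5,0) (4,1) (4,2) (3,3) (2,4) (1,5) (4,0) [ray(0,1) blocked at (5,2); ray(-1,0) blocked at (4,1)]
  BR@(5,2): attacks (5,3) (5,1) (4,2) (3,2) (2,2) [ray(0,1) blocked at (5,3); ray(0,-1) blocked at (5,1); ray(-1,0) blocked at (2,2)]
  BK@(5,3): attacks (5,4) (5,2) (4,3) (4,4) (4,2)
Union (24 distinct): (0,1) (1,1) (1,3) (1,5) (2,0) (2,1) (2,2) (2,4) (3,0) (3,1) (3,2) (3,3) (3,4) (4,0) (4,1) (4,2) (4,3) (4,4) (5,0) (5,1) (5,2) (5,3) (5,4) (5,5)

Answer: 24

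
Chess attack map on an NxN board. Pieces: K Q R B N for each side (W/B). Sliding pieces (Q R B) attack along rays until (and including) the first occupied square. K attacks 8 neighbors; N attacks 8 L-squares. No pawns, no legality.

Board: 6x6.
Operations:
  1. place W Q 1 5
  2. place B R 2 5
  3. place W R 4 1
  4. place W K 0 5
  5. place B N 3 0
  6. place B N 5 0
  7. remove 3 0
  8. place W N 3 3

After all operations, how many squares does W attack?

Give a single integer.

Answer: 23

Derivation:
Op 1: place WQ@(1,5)
Op 2: place BR@(2,5)
Op 3: place WR@(4,1)
Op 4: place WK@(0,5)
Op 5: place BN@(3,0)
Op 6: place BN@(5,0)
Op 7: remove (3,0)
Op 8: place WN@(3,3)
Per-piece attacks for W:
  WK@(0,5): attacks (0,4) (1,5) (1,4)
  WQ@(1,5): attacks (1,4) (1,3) (1,2) (1,1) (1,0) (2,5) (0,5) (2,4) (3,3) (0,4) [ray(1,0) blocked at (2,5); ray(-1,0) blocked at (0,5); ray(1,-1) blocked at (3,3)]
  WN@(3,3): attacks (4,5) (5,4) (2,5) (1,4) (4,1) (5,2) (2,1) (1,2)
  WR@(4,1): attacks (4,2) (4,3) (4,4) (4,5) (4,0) (5,1) (3,1) (2,1) (1,1) (0,1)
Union (23 distinct): (0,1) (0,4) (0,5) (1,0) (1,1) (1,2) (1,3) (1,4) (1,5) (2,1) (2,4) (2,5) (3,1) (3,3) (4,0) (4,1) (4,2) (4,3) (4,4) (4,5) (5,1) (5,2) (5,4)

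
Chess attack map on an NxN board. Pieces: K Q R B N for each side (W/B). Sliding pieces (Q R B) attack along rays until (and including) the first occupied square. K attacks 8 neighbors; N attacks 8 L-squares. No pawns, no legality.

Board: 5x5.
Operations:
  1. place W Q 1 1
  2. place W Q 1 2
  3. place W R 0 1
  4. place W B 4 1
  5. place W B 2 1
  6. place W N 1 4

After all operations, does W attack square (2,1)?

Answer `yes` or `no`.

Op 1: place WQ@(1,1)
Op 2: place WQ@(1,2)
Op 3: place WR@(0,1)
Op 4: place WB@(4,1)
Op 5: place WB@(2,1)
Op 6: place WN@(1,4)
Per-piece attacks for W:
  WR@(0,1): attacks (0,2) (0,3) (0,4) (0,0) (1,1) [ray(1,0) blocked at (1,1)]
  WQ@(1,1): attacks (1,2) (1,0) (2,1) (0,1) (2,2) (3,3) (4,4) (2,0) (0,2) (0,0) [ray(0,1) blocked at (1,2); ray(1,0) blocked at (2,1); ray(-1,0) blocked at (0,1)]
  WQ@(1,2): attacks (1,3) (1,4) (1,1) (2,2) (3,2) (4,2) (0,2) (2,3) (3,4) (2,1) (0,3) (0,1) [ray(0,1) blocked at (1,4); ray(0,-1) blocked at (1,1); ray(1,-1) blocked at (2,1); ray(-1,-1) blocked at (0,1)]
  WN@(1,4): attacks (2,2) (3,3) (0,2)
  WB@(2,1): attacks (3,2) (4,3) (3,0) (1,2) (1,0) [ray(-1,1) blocked at (1,2)]
  WB@(4,1): attacks (3,2) (2,3) (1,4) (3,0) [ray(-1,1) blocked at (1,4)]
W attacks (2,1): yes

Answer: yes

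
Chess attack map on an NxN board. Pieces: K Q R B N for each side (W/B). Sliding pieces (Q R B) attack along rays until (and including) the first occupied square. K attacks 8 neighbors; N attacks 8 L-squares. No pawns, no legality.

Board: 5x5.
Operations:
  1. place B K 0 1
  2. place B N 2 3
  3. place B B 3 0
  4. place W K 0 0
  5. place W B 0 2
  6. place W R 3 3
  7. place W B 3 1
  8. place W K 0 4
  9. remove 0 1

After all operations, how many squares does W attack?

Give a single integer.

Answer: 17

Derivation:
Op 1: place BK@(0,1)
Op 2: place BN@(2,3)
Op 3: place BB@(3,0)
Op 4: place WK@(0,0)
Op 5: place WB@(0,2)
Op 6: place WR@(3,3)
Op 7: place WB@(3,1)
Op 8: place WK@(0,4)
Op 9: remove (0,1)
Per-piece attacks for W:
  WK@(0,0): attacks (0,1) (1,0) (1,1)
  WB@(0,2): attacks (1,3) (2,4) (1,1) (2,0)
  WK@(0,4): attacks (0,3) (1,4) (1,3)
  WB@(3,1): attacks (4,2) (4,0) (2,2) (1,3) (0,4) (2,0) [ray(-1,1) blocked at (0,4)]
  WR@(3,3): attacks (3,4) (3,2) (3,1) (4,3) (2,3) [ray(0,-1) blocked at (3,1); ray(-1,0) blocked at (2,3)]
Union (17 distinct): (0,1) (0,3) (0,4) (1,0) (1,1) (1,3) (1,4) (2,0) (2,2) (2,3) (2,4) (3,1) (3,2) (3,4) (4,0) (4,2) (4,3)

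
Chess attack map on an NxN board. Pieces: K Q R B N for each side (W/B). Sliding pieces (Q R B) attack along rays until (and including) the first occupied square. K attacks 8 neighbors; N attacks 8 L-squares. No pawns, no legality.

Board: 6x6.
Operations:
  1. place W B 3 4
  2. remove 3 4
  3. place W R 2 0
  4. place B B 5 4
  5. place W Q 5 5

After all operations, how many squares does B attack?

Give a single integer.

Answer: 5

Derivation:
Op 1: place WB@(3,4)
Op 2: remove (3,4)
Op 3: place WR@(2,0)
Op 4: place BB@(5,4)
Op 5: place WQ@(5,5)
Per-piece attacks for B:
  BB@(5,4): attacks (4,5) (4,3) (3,2) (2,1) (1,0)
Union (5 distinct): (1,0) (2,1) (3,2) (4,3) (4,5)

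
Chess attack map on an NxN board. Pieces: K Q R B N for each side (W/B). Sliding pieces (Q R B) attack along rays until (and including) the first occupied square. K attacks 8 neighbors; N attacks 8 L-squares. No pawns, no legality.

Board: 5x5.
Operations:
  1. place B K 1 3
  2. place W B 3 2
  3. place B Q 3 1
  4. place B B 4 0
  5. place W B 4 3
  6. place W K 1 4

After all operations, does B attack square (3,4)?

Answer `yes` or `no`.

Answer: no

Derivation:
Op 1: place BK@(1,3)
Op 2: place WB@(3,2)
Op 3: place BQ@(3,1)
Op 4: place BB@(4,0)
Op 5: place WB@(4,3)
Op 6: place WK@(1,4)
Per-piece attacks for B:
  BK@(1,3): attacks (1,4) (1,2) (2,3) (0,3) (2,4) (2,2) (0,4) (0,2)
  BQ@(3,1): attacks (3,2) (3,0) (4,1) (2,1) (1,1) (0,1) (4,2) (4,0) (2,2) (1,3) (2,0) [ray(0,1) blocked at (3,2); ray(1,-1) blocked at (4,0); ray(-1,1) blocked at (1,3)]
  BB@(4,0): attacks (3,1) [ray(-1,1) blocked at (3,1)]
B attacks (3,4): no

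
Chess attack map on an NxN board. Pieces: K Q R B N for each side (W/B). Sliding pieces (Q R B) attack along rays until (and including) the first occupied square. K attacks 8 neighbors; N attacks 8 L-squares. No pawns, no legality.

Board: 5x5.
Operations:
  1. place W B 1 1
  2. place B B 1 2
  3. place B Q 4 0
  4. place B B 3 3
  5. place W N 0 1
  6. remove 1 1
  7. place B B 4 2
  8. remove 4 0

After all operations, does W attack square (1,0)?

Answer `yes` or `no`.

Answer: no

Derivation:
Op 1: place WB@(1,1)
Op 2: place BB@(1,2)
Op 3: place BQ@(4,0)
Op 4: place BB@(3,3)
Op 5: place WN@(0,1)
Op 6: remove (1,1)
Op 7: place BB@(4,2)
Op 8: remove (4,0)
Per-piece attacks for W:
  WN@(0,1): attacks (1,3) (2,2) (2,0)
W attacks (1,0): no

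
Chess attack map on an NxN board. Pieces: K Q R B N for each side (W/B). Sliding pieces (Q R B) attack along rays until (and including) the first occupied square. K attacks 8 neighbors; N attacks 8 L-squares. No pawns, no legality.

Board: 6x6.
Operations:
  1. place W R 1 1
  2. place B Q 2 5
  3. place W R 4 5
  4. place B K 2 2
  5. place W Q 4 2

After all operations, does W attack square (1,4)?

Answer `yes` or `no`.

Op 1: place WR@(1,1)
Op 2: place BQ@(2,5)
Op 3: place WR@(4,5)
Op 4: place BK@(2,2)
Op 5: place WQ@(4,2)
Per-piece attacks for W:
  WR@(1,1): attacks (1,2) (1,3) (1,4) (1,5) (1,0) (2,1) (3,1) (4,1) (5,1) (0,1)
  WQ@(4,2): attacks (4,3) (4,4) (4,5) (4,1) (4,0) (5,2) (3,2) (2,2) (5,3) (5,1) (3,3) (2,4) (1,5) (3,1) (2,0) [ray(0,1) blocked at (4,5); ray(-1,0) blocked at (2,2)]
  WR@(4,5): attacks (4,4) (4,3) (4,2) (5,5) (3,5) (2,5) [ray(0,-1) blocked at (4,2); ray(-1,0) blocked at (2,5)]
W attacks (1,4): yes

Answer: yes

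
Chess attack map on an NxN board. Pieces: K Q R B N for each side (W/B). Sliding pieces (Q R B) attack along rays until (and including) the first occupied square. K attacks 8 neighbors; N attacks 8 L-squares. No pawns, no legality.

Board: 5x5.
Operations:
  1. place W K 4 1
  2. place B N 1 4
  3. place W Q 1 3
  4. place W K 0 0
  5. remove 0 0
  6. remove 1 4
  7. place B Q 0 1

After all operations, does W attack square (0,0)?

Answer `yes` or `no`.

Op 1: place WK@(4,1)
Op 2: place BN@(1,4)
Op 3: place WQ@(1,3)
Op 4: place WK@(0,0)
Op 5: remove (0,0)
Op 6: remove (1,4)
Op 7: place BQ@(0,1)
Per-piece attacks for W:
  WQ@(1,3): attacks (1,4) (1,2) (1,1) (1,0) (2,3) (3,3) (4,3) (0,3) (2,4) (2,2) (3,1) (4,0) (0,4) (0,2)
  WK@(4,1): attacks (4,2) (4,0) (3,1) (3,2) (3,0)
W attacks (0,0): no

Answer: no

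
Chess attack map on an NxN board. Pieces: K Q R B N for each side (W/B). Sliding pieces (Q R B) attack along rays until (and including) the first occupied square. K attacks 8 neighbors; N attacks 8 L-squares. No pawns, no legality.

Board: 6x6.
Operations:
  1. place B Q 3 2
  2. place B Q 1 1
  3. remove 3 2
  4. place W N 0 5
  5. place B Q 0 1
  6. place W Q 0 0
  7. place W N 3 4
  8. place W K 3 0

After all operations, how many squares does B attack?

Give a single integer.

Answer: 23

Derivation:
Op 1: place BQ@(3,2)
Op 2: place BQ@(1,1)
Op 3: remove (3,2)
Op 4: place WN@(0,5)
Op 5: place BQ@(0,1)
Op 6: place WQ@(0,0)
Op 7: place WN@(3,4)
Op 8: place WK@(3,0)
Per-piece attacks for B:
  BQ@(0,1): attacks (0,2) (0,3) (0,4) (0,5) (0,0) (1,1) (1,2) (2,3) (3,4) (1,0) [ray(0,1) blocked at (0,5); ray(0,-1) blocked at (0,0); ray(1,0) blocked at (1,1); ray(1,1) blocked at (3,4)]
  BQ@(1,1): attacks (1,2) (1,3) (1,4) (1,5) (1,0) (2,1) (3,1) (4,1) (5,1) (0,1) (2,2) (3,3) (4,4) (5,5) (2,0) (0,2) (0,0) [ray(-1,0) blocked at (0,1); ray(-1,-1) blocked at (0,0)]
Union (23 distinct): (0,0) (0,1) (0,2) (0,3) (0,4) (0,5) (1,0) (1,1) (1,2) (1,3) (1,4) (1,5) (2,0) (2,1) (2,2) (2,3) (3,1) (3,3) (3,4) (4,1) (4,4) (5,1) (5,5)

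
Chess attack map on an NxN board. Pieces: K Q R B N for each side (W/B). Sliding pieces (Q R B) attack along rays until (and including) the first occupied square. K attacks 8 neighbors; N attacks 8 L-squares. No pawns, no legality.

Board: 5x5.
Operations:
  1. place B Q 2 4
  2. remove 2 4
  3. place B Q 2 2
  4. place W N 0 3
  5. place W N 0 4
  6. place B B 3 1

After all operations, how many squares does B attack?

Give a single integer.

Answer: 17

Derivation:
Op 1: place BQ@(2,4)
Op 2: remove (2,4)
Op 3: place BQ@(2,2)
Op 4: place WN@(0,3)
Op 5: place WN@(0,4)
Op 6: place BB@(3,1)
Per-piece attacks for B:
  BQ@(2,2): attacks (2,3) (2,4) (2,1) (2,0) (3,2) (4,2) (1,2) (0,2) (3,3) (4,4) (3,1) (1,3) (0,4) (1,1) (0,0) [ray(1,-1) blocked at (3,1); ray(-1,1) blocked at (0,4)]
  BB@(3,1): attacks (4,2) (4,0) (2,2) (2,0) [ray(-1,1) blocked at (2,2)]
Union (17 distinct): (0,0) (0,2) (0,4) (1,1) (1,2) (1,3) (2,0) (2,1) (2,2) (2,3) (2,4) (3,1) (3,2) (3,3) (4,0) (4,2) (4,4)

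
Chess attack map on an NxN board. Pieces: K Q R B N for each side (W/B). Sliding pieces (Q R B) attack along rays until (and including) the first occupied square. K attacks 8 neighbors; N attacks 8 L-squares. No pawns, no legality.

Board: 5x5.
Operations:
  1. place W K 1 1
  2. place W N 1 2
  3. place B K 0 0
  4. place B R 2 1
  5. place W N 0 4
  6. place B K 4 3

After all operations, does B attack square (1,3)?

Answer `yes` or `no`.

Answer: no

Derivation:
Op 1: place WK@(1,1)
Op 2: place WN@(1,2)
Op 3: place BK@(0,0)
Op 4: place BR@(2,1)
Op 5: place WN@(0,4)
Op 6: place BK@(4,3)
Per-piece attacks for B:
  BK@(0,0): attacks (0,1) (1,0) (1,1)
  BR@(2,1): attacks (2,2) (2,3) (2,4) (2,0) (3,1) (4,1) (1,1) [ray(-1,0) blocked at (1,1)]
  BK@(4,3): attacks (4,4) (4,2) (3,3) (3,4) (3,2)
B attacks (1,3): no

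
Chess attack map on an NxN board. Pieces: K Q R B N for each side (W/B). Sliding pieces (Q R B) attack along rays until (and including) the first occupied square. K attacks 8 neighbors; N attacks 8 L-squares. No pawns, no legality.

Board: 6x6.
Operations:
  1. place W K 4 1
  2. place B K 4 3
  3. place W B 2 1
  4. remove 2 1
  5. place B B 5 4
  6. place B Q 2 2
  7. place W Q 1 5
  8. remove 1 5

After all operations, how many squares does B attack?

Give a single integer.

Op 1: place WK@(4,1)
Op 2: place BK@(4,3)
Op 3: place WB@(2,1)
Op 4: remove (2,1)
Op 5: place BB@(5,4)
Op 6: place BQ@(2,2)
Op 7: place WQ@(1,5)
Op 8: remove (1,5)
Per-piece attacks for B:
  BQ@(2,2): attacks (2,3) (2,4) (2,5) (2,1) (2,0) (3,2) (4,2) (5,2) (1,2) (0,2) (3,3) (4,4) (5,5) (3,1) (4,0) (1,3) (0,4) (1,1) (0,0)
  BK@(4,3): attacks (4,4) (4,2) (5,3) (3,3) (5,4) (5,2) (3,4) (3,2)
  BB@(5,4): attacks (4,5) (4,3) [ray(-1,-1) blocked at (4,3)]
Union (24 distinct): (0,0) (0,2) (0,4) (1,1) (1,2) (1,3) (2,0) (2,1) (2,3) (2,4) (2,5) (3,1) (3,2) (3,3) (3,4) (4,0) (4,2) (4,3) (4,4) (4,5) (5,2) (5,3) (5,4) (5,5)

Answer: 24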